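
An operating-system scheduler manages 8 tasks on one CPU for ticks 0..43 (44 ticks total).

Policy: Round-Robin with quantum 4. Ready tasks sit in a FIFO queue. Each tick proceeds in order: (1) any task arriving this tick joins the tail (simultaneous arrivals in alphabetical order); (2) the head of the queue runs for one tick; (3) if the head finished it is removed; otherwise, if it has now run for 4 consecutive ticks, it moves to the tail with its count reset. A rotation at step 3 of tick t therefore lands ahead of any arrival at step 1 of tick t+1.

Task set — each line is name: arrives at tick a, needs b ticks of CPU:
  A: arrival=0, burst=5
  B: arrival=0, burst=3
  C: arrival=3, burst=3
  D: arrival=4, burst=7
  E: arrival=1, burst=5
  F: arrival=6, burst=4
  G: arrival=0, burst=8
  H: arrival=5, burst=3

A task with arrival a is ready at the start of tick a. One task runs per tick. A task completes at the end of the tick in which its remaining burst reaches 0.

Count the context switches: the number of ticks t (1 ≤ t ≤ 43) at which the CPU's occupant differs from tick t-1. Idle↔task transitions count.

t=0: queue=[A,B,G] q_used=0 → run A
t=1: queue=[A,B,G,E] q_used=1 → run A
t=2: queue=[A,B,G,E] q_used=2 → run A
t=3: queue=[A,B,G,E,C] q_used=3 → run A
t=4: queue=[B,G,E,C,A,D] q_used=0 → run B
t=5: queue=[B,G,E,C,A,D,H] q_used=1 → run B
t=6: queue=[B,G,E,C,A,D,H,F] q_used=2 → run B
t=7: queue=[G,E,C,A,D,H,F] q_used=0 → run G
t=8: queue=[G,E,C,A,D,H,F] q_used=1 → run G
t=9: queue=[G,E,C,A,D,H,F] q_used=2 → run G
t=10: queue=[G,E,C,A,D,H,F] q_used=3 → run G
t=11: queue=[E,C,A,D,H,F,G] q_used=0 → run E
t=12: queue=[E,C,A,D,H,F,G] q_used=1 → run E
t=13: queue=[E,C,A,D,H,F,G] q_used=2 → run E
t=14: queue=[E,C,A,D,H,F,G] q_used=3 → run E
t=15: queue=[C,A,D,H,F,G,E] q_used=0 → run C
t=16: queue=[C,A,D,H,F,G,E] q_used=1 → run C
t=17: queue=[C,A,D,H,F,G,E] q_used=2 → run C
t=18: queue=[A,D,H,F,G,E] q_used=0 → run A
t=19: queue=[D,H,F,G,E] q_used=0 → run D
t=20: queue=[D,H,F,G,E] q_used=1 → run D
t=21: queue=[D,H,F,G,E] q_used=2 → run D
t=22: queue=[D,H,F,G,E] q_used=3 → run D
t=23: queue=[H,F,G,E,D] q_used=0 → run H
t=24: queue=[H,F,G,E,D] q_used=1 → run H
t=25: queue=[H,F,G,E,D] q_used=2 → run H
t=26: queue=[F,G,E,D] q_used=0 → run F
t=27: queue=[F,G,E,D] q_used=1 → run F
t=28: queue=[F,G,E,D] q_used=2 → run F
t=29: queue=[F,G,E,D] q_used=3 → run F
t=30: queue=[G,E,D] q_used=0 → run G
t=31: queue=[G,E,D] q_used=1 → run G
t=32: queue=[G,E,D] q_used=2 → run G
t=33: queue=[G,E,D] q_used=3 → run G
t=34: queue=[E,D] q_used=0 → run E
t=35: queue=[D] q_used=0 → run D
t=36: queue=[D] q_used=1 → run D
t=37: queue=[D] q_used=2 → run D
t=38: (idle)
t=39: (idle)
t=40: (idle)
t=41: (idle)
t=42: (idle)
t=43: (idle)

context switches = 12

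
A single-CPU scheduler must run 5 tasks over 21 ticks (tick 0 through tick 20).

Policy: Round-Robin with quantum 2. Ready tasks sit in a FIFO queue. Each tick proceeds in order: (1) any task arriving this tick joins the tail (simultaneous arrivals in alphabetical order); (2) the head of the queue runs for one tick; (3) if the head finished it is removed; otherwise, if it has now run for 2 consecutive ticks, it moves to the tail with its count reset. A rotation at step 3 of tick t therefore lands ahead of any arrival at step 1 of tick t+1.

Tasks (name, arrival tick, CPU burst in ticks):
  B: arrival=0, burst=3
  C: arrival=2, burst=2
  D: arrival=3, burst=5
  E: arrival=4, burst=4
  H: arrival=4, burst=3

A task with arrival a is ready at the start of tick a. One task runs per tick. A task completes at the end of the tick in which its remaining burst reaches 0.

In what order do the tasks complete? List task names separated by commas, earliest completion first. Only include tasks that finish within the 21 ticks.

t=0: queue=[B] q_used=0 → run B
t=1: queue=[B] q_used=1 → run B
t=2: queue=[B,C] q_used=0 → run B
t=3: queue=[C,D] q_used=0 → run C
t=4: queue=[C,D,E,H] q_used=1 → run C
t=5: queue=[D,E,H] q_used=0 → run D
t=6: queue=[D,E,H] q_used=1 → run D
t=7: queue=[E,H,D] q_used=0 → run E
t=8: queue=[E,H,D] q_used=1 → run E
t=9: queue=[H,D,E] q_used=0 → run H
t=10: queue=[H,D,E] q_used=1 → run H
t=11: queue=[D,E,H] q_used=0 → run D
t=12: queue=[D,E,H] q_used=1 → run D
t=13: queue=[E,H,D] q_used=0 → run E
t=14: queue=[E,H,D] q_used=1 → run E
t=15: queue=[H,D] q_used=0 → run H
t=16: queue=[D] q_used=0 → run D
t=17: (idle)
t=18: (idle)
t=19: (idle)
t=20: (idle)

completion order = B, C, E, H, D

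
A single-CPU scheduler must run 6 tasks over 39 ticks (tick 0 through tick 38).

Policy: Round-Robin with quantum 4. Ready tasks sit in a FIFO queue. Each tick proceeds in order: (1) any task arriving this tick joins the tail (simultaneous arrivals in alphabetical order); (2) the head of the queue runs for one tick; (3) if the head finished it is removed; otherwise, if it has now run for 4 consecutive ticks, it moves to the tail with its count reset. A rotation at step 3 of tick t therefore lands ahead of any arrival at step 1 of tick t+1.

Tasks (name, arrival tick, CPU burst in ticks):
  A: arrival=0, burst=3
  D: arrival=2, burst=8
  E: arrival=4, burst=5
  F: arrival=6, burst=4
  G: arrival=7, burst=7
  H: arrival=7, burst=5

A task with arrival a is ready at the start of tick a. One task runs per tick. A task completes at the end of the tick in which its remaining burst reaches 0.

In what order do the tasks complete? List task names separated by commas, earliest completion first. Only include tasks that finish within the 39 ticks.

t=0: queue=[A] q_used=0 → run A
t=1: queue=[A] q_used=1 → run A
t=2: queue=[A,D] q_used=2 → run A
t=3: queue=[D] q_used=0 → run D
t=4: queue=[D,E] q_used=1 → run D
t=5: queue=[D,E] q_used=2 → run D
t=6: queue=[D,E,F] q_used=3 → run D
t=7: queue=[E,F,D,G,H] q_used=0 → run E
t=8: queue=[E,F,D,G,H] q_used=1 → run E
t=9: queue=[E,F,D,G,H] q_used=2 → run E
t=10: queue=[E,F,D,G,H] q_used=3 → run E
t=11: queue=[F,D,G,H,E] q_used=0 → run F
t=12: queue=[F,D,G,H,E] q_used=1 → run F
t=13: queue=[F,D,G,H,E] q_used=2 → run F
t=14: queue=[F,D,G,H,E] q_used=3 → run F
t=15: queue=[D,G,H,E] q_used=0 → run D
t=16: queue=[D,G,H,E] q_used=1 → run D
t=17: queue=[D,G,H,E] q_used=2 → run D
t=18: queue=[D,G,H,E] q_used=3 → run D
t=19: queue=[G,H,E] q_used=0 → run G
t=20: queue=[G,H,E] q_used=1 → run G
t=21: queue=[G,H,E] q_used=2 → run G
t=22: queue=[G,H,E] q_used=3 → run G
t=23: queue=[H,E,G] q_used=0 → run H
t=24: queue=[H,E,G] q_used=1 → run H
t=25: queue=[H,E,G] q_used=2 → run H
t=26: queue=[H,E,G] q_used=3 → run H
t=27: queue=[E,G,H] q_used=0 → run E
t=28: queue=[G,H] q_used=0 → run G
t=29: queue=[G,H] q_used=1 → run G
t=30: queue=[G,H] q_used=2 → run G
t=31: queue=[H] q_used=0 → run H
t=32: (idle)
t=33: (idle)
t=34: (idle)
t=35: (idle)
t=36: (idle)
t=37: (idle)
t=38: (idle)

completion order = A, F, D, E, G, H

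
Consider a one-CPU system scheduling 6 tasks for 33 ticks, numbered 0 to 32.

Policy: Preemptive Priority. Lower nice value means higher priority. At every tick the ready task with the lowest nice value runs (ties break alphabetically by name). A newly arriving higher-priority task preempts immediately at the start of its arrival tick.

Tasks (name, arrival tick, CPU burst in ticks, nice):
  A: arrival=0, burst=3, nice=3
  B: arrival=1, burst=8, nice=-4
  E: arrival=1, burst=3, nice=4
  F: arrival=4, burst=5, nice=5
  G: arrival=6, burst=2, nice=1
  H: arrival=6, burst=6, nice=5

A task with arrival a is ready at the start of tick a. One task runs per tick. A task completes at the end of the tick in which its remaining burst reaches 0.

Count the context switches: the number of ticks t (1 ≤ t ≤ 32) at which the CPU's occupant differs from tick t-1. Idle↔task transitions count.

context switches = 7

t=0: ready={A} → run A
t=1: ready={A,B,E} → run B
t=2: ready={A,B,E} → run B
t=3: ready={A,B,E} → run B
t=4: ready={A,B,E,F} → run B
t=5: ready={A,B,E,F} → run B
t=6: ready={A,B,E,F,G,H} → run B
t=7: ready={A,B,E,F,G,H} → run B
t=8: ready={A,B,E,F,G,H} → run B
t=9: ready={A,E,F,G,H} → run G
t=10: ready={A,E,F,G,H} → run G
t=11: ready={A,E,F,H} → run A
t=12: ready={A,E,F,H} → run A
t=13: ready={E,F,H} → run E
t=14: ready={E,F,H} → run E
t=15: ready={E,F,H} → run E
t=16: ready={F,H} → run F
t=17: ready={F,H} → run F
t=18: ready={F,H} → run F
t=19: ready={F,H} → run F
t=20: ready={F,H} → run F
t=21: ready={H} → run H
t=22: ready={H} → run H
t=23: ready={H} → run H
t=24: ready={H} → run H
t=25: ready={H} → run H
t=26: ready={H} → run H
t=27: (idle)
t=28: (idle)
t=29: (idle)
t=30: (idle)
t=31: (idle)
t=32: (idle)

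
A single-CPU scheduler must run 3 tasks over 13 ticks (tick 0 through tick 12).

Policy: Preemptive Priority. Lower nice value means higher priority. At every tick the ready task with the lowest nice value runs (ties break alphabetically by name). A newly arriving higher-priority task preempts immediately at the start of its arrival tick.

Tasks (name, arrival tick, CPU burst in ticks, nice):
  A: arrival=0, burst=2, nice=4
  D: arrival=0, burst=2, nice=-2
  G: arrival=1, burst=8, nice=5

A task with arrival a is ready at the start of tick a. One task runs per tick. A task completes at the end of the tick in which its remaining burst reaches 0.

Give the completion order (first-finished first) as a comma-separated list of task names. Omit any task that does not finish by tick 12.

completion order = D, A, G

t=0: ready={A,D} → run D
t=1: ready={A,D,G} → run D
t=2: ready={A,G} → run A
t=3: ready={A,G} → run A
t=4: ready={G} → run G
t=5: ready={G} → run G
t=6: ready={G} → run G
t=7: ready={G} → run G
t=8: ready={G} → run G
t=9: ready={G} → run G
t=10: ready={G} → run G
t=11: ready={G} → run G
t=12: (idle)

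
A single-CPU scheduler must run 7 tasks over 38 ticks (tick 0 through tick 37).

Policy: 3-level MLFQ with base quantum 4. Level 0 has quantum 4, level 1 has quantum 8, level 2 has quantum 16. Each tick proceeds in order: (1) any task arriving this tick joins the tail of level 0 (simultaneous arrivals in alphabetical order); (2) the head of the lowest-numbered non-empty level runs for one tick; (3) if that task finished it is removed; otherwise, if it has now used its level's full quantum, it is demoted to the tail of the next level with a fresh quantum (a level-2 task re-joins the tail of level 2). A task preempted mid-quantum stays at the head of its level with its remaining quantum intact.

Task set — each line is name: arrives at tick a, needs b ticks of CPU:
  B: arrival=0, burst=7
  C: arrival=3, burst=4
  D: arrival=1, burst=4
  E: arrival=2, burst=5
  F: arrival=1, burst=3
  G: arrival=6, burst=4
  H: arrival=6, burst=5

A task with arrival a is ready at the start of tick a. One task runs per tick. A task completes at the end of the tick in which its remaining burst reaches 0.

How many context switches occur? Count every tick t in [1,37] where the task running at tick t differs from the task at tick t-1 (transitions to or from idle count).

context switches = 10

t=0: L0/L1/L2 = B/-/- → run B
t=1: L0/L1/L2 = BDF/-/- → run B
t=2: L0/L1/L2 = BDFE/-/- → run B
t=3: L0/L1/L2 = BDFEC/-/- → run B
t=4: L0/L1/L2 = DFEC/B/- → run D
t=5: L0/L1/L2 = DFEC/B/- → run D
t=6: L0/L1/L2 = DFECGH/B/- → run D
t=7: L0/L1/L2 = DFECGH/B/- → run D
t=8: L0/L1/L2 = FECGH/B/- → run F
t=9: L0/L1/L2 = FECGH/B/- → run F
t=10: L0/L1/L2 = FECGH/B/- → run F
t=11: L0/L1/L2 = ECGH/B/- → run E
t=12: L0/L1/L2 = ECGH/B/- → run E
t=13: L0/L1/L2 = ECGH/B/- → run E
t=14: L0/L1/L2 = ECGH/B/- → run E
t=15: L0/L1/L2 = CGH/BE/- → run C
t=16: L0/L1/L2 = CGH/BE/- → run C
t=17: L0/L1/L2 = CGH/BE/- → run C
t=18: L0/L1/L2 = CGH/BE/- → run C
t=19: L0/L1/L2 = GH/BE/- → run G
t=20: L0/L1/L2 = GH/BE/- → run G
t=21: L0/L1/L2 = GH/BE/- → run G
t=22: L0/L1/L2 = GH/BE/- → run G
t=23: L0/L1/L2 = H/BE/- → run H
t=24: L0/L1/L2 = H/BE/- → run H
t=25: L0/L1/L2 = H/BE/- → run H
t=26: L0/L1/L2 = H/BE/- → run H
t=27: L0/L1/L2 = -/BEH/- → run B
t=28: L0/L1/L2 = -/BEH/- → run B
t=29: L0/L1/L2 = -/BEH/- → run B
t=30: L0/L1/L2 = -/EH/- → run E
t=31: L0/L1/L2 = -/H/- → run H
t=32: (idle)
t=33: (idle)
t=34: (idle)
t=35: (idle)
t=36: (idle)
t=37: (idle)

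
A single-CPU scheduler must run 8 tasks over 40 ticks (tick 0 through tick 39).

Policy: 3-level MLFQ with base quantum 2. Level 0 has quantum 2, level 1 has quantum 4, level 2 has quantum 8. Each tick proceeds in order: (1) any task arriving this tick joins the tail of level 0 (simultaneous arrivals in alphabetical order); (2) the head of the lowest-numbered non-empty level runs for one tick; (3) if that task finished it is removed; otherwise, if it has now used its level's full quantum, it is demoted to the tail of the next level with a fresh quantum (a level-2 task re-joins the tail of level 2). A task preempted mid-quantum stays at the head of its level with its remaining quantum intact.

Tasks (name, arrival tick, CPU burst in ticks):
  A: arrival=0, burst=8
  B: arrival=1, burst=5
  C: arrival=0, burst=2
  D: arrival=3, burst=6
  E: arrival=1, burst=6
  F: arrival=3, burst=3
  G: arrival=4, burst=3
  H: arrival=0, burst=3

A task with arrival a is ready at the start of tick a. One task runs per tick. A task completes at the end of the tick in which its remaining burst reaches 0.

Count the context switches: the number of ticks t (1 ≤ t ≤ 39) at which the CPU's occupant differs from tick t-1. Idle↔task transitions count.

context switches = 16

t=0: L0/L1/L2 = ACH/-/- → run A
t=1: L0/L1/L2 = ACHBE/-/- → run A
t=2: L0/L1/L2 = CHBE/A/- → run C
t=3: L0/L1/L2 = CHBEDF/A/- → run C
t=4: L0/L1/L2 = HBEDFG/A/- → run H
t=5: L0/L1/L2 = HBEDFG/A/- → run H
t=6: L0/L1/L2 = BEDFG/AH/- → run B
t=7: L0/L1/L2 = BEDFG/AH/- → run B
t=8: L0/L1/L2 = EDFG/AHB/- → run E
t=9: L0/L1/L2 = EDFG/AHB/- → run E
t=10: L0/L1/L2 = DFG/AHBE/- → run D
t=11: L0/L1/L2 = DFG/AHBE/- → run D
t=12: L0/L1/L2 = FG/AHBED/- → run F
t=13: L0/L1/L2 = FG/AHBED/- → run F
t=14: L0/L1/L2 = G/AHBEDF/- → run G
t=15: L0/L1/L2 = G/AHBEDF/- → run G
t=16: L0/L1/L2 = -/AHBEDFG/- → run A
t=17: L0/L1/L2 = -/AHBEDFG/- → run A
t=18: L0/L1/L2 = -/AHBEDFG/- → run A
t=19: L0/L1/L2 = -/AHBEDFG/- → run A
t=20: L0/L1/L2 = -/HBEDFG/A → run H
t=21: L0/L1/L2 = -/BEDFG/A → run B
t=22: L0/L1/L2 = -/BEDFG/A → run B
t=23: L0/L1/L2 = -/BEDFG/A → run B
t=24: L0/L1/L2 = -/EDFG/A → run E
t=25: L0/L1/L2 = -/EDFG/A → run E
t=26: L0/L1/L2 = -/EDFG/A → run E
t=27: L0/L1/L2 = -/EDFG/A → run E
t=28: L0/L1/L2 = -/DFG/A → run D
t=29: L0/L1/L2 = -/DFG/A → run D
t=30: L0/L1/L2 = -/DFG/A → run D
t=31: L0/L1/L2 = -/DFG/A → run D
t=32: L0/L1/L2 = -/FG/A → run F
t=33: L0/L1/L2 = -/G/A → run G
t=34: L0/L1/L2 = -/-/A → run A
t=35: L0/L1/L2 = -/-/A → run A
t=36: (idle)
t=37: (idle)
t=38: (idle)
t=39: (idle)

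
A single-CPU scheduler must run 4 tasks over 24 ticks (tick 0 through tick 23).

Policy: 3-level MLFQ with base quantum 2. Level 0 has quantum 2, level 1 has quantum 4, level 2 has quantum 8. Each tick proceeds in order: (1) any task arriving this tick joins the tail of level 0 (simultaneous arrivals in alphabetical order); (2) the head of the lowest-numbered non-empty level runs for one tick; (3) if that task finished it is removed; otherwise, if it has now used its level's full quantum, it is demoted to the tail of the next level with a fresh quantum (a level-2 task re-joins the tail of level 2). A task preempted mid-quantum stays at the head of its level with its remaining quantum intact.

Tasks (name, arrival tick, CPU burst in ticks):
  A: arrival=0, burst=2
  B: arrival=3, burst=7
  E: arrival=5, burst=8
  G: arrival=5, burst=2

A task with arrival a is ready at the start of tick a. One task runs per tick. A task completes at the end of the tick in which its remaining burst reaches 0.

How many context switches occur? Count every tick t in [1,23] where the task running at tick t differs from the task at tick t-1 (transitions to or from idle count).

context switches = 9

t=0: L0/L1/L2 = A/-/- → run A
t=1: L0/L1/L2 = A/-/- → run A
t=2: (idle)
t=3: L0/L1/L2 = B/-/- → run B
t=4: L0/L1/L2 = B/-/- → run B
t=5: L0/L1/L2 = EG/B/- → run E
t=6: L0/L1/L2 = EG/B/- → run E
t=7: L0/L1/L2 = G/BE/- → run G
t=8: L0/L1/L2 = G/BE/- → run G
t=9: L0/L1/L2 = -/BE/- → run B
t=10: L0/L1/L2 = -/BE/- → run B
t=11: L0/L1/L2 = -/BE/- → run B
t=12: L0/L1/L2 = -/BE/- → run B
t=13: L0/L1/L2 = -/E/B → run E
t=14: L0/L1/L2 = -/E/B → run E
t=15: L0/L1/L2 = -/E/B → run E
t=16: L0/L1/L2 = -/E/B → run E
t=17: L0/L1/L2 = -/-/BE → run B
t=18: L0/L1/L2 = -/-/E → run E
t=19: L0/L1/L2 = -/-/E → run E
t=20: (idle)
t=21: (idle)
t=22: (idle)
t=23: (idle)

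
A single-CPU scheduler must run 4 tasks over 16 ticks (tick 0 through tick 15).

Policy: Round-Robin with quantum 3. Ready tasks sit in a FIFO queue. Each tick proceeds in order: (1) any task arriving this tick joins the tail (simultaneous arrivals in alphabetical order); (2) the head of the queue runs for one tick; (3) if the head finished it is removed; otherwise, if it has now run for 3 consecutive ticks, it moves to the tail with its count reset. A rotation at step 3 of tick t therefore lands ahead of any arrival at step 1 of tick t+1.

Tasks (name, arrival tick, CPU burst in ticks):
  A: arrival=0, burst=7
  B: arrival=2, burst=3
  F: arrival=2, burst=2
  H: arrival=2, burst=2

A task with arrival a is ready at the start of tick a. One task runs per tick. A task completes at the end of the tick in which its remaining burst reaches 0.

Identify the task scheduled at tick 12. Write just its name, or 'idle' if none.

t=0: queue=[A] q_used=0 → run A
t=1: queue=[A] q_used=1 → run A
t=2: queue=[A,B,F,H] q_used=2 → run A
t=3: queue=[B,F,H,A] q_used=0 → run B
t=4: queue=[B,F,H,A] q_used=1 → run B
t=5: queue=[B,F,H,A] q_used=2 → run B
t=6: queue=[F,H,A] q_used=0 → run F
t=7: queue=[F,H,A] q_used=1 → run F
t=8: queue=[H,A] q_used=0 → run H
t=9: queue=[H,A] q_used=1 → run H
t=10: queue=[A] q_used=0 → run A
t=11: queue=[A] q_used=1 → run A
t=12: queue=[A] q_used=2 → run A
t=13: queue=[A] q_used=0 → run A
t=14: (idle)
t=15: (idle)

running at tick 12 = A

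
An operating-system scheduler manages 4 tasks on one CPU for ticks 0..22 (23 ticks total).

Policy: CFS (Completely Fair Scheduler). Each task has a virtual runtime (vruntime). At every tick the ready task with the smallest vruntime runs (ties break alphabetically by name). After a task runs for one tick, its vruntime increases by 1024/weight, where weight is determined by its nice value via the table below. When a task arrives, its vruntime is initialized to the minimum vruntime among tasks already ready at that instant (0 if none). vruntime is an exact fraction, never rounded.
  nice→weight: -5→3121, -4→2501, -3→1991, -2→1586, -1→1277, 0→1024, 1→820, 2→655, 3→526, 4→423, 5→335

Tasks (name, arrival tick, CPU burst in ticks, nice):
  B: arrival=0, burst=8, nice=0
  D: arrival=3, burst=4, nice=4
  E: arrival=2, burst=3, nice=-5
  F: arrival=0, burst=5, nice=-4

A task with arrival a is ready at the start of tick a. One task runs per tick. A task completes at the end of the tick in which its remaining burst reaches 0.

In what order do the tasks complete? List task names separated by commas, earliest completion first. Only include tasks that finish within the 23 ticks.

completion order = E, F, B, D

t=0: vr[B=0 F=0] → run B
t=1: vr[B=1 F=0] → run F
t=2: vr[B=1 E=1024/2501 F=1024/2501] → run E
t=3: vr[B=1 D=1024/2501 E=5756928/7805621 F=1024/2501] → run D
t=4: vr[B=1 D=2994176/1057923 E=5756928/7805621 F=1024/2501] → run F
t=5: vr[B=1 D=2994176/1057923 E=5756928/7805621 F=2048/2501] → run E
t=6: vr[B=1 D=2994176/1057923 E=8317952/7805621 F=2048/2501] → run F
t=7: vr[B=1 D=2994176/1057923 E=8317952/7805621 F=3072/2501] → run B
t=8: vr[B=2 D=2994176/1057923 E=8317952/7805621 F=3072/2501] → run E
t=9: vr[B=2 D=2994176/1057923 F=3072/2501] → run F
t=10: vr[B=2 D=2994176/1057923 F=4096/2501] → run F
t=11: vr[B=2 D=2994176/1057923] → run B
t=12: vr[B=3 D=2994176/1057923] → run D
t=13: vr[B=3 D=5555200/1057923] → run B
t=14: vr[B=4 D=5555200/1057923] → run B
t=15: vr[B=5 D=5555200/1057923] → run B
t=16: vr[B=6 D=5555200/1057923] → run D
t=17: vr[B=6 D=2705408/352641] → run B
t=18: vr[B=7 D=2705408/352641] → run B
t=19: vr[D=2705408/352641] → run D
t=20: (idle)
t=21: (idle)
t=22: (idle)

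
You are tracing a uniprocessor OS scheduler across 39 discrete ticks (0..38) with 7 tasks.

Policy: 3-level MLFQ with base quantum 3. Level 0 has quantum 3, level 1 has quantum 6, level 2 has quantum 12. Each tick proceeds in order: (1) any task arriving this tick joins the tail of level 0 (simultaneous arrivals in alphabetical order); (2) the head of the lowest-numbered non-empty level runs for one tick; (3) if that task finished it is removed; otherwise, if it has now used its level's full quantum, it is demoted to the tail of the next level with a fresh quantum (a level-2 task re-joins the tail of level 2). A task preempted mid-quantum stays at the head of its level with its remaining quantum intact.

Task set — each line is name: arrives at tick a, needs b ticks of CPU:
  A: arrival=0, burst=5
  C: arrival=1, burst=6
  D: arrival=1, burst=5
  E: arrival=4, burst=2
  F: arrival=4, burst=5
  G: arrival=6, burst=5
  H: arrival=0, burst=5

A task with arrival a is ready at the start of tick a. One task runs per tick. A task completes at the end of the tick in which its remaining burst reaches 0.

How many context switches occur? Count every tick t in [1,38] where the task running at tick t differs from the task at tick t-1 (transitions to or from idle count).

t=0: L0/L1/L2 = AH/-/- → run A
t=1: L0/L1/L2 = AHCD/-/- → run A
t=2: L0/L1/L2 = AHCD/-/- → run A
t=3: L0/L1/L2 = HCD/A/- → run H
t=4: L0/L1/L2 = HCDEF/A/- → run H
t=5: L0/L1/L2 = HCDEF/A/- → run H
t=6: L0/L1/L2 = CDEFG/AH/- → run C
t=7: L0/L1/L2 = CDEFG/AH/- → run C
t=8: L0/L1/L2 = CDEFG/AH/- → run C
t=9: L0/L1/L2 = DEFG/AHC/- → run D
t=10: L0/L1/L2 = DEFG/AHC/- → run D
t=11: L0/L1/L2 = DEFG/AHC/- → run D
t=12: L0/L1/L2 = EFG/AHCD/- → run E
t=13: L0/L1/L2 = EFG/AHCD/- → run E
t=14: L0/L1/L2 = FG/AHCD/- → run F
t=15: L0/L1/L2 = FG/AHCD/- → run F
t=16: L0/L1/L2 = FG/AHCD/- → run F
t=17: L0/L1/L2 = G/AHCDF/- → run G
t=18: L0/L1/L2 = G/AHCDF/- → run G
t=19: L0/L1/L2 = G/AHCDF/- → run G
t=20: L0/L1/L2 = -/AHCDFG/- → run A
t=21: L0/L1/L2 = -/AHCDFG/- → run A
t=22: L0/L1/L2 = -/HCDFG/- → run H
t=23: L0/L1/L2 = -/HCDFG/- → run H
t=24: L0/L1/L2 = -/CDFG/- → run C
t=25: L0/L1/L2 = -/CDFG/- → run C
t=26: L0/L1/L2 = -/CDFG/- → run C
t=27: L0/L1/L2 = -/DFG/- → run D
t=28: L0/L1/L2 = -/DFG/- → run D
t=29: L0/L1/L2 = -/FG/- → run F
t=30: L0/L1/L2 = -/FG/- → run F
t=31: L0/L1/L2 = -/G/- → run G
t=32: L0/L1/L2 = -/G/- → run G
t=33: (idle)
t=34: (idle)
t=35: (idle)
t=36: (idle)
t=37: (idle)
t=38: (idle)

context switches = 13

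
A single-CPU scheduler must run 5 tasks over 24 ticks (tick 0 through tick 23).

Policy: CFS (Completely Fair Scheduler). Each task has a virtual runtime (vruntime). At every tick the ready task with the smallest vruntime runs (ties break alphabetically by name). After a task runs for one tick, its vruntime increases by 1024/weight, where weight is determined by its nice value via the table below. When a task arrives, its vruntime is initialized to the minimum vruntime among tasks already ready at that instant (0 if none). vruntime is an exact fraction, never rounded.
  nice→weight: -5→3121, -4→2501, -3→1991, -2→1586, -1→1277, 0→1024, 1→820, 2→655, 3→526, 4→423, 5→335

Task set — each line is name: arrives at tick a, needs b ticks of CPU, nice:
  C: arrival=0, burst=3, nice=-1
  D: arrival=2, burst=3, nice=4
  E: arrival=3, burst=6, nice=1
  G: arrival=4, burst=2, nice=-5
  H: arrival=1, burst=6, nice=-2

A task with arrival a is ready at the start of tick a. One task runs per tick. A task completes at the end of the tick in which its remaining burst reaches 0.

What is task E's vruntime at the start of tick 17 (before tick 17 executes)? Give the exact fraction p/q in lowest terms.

vruntime(E, start of tick 17) = 1517568/261785

t=0: vr[C=0] → run C
t=1: vr[C=1024/1277 H=1024/1277] → run C
t=2: vr[C=2048/1277 D=1024/1277 H=1024/1277] → run D
t=3: vr[C=2048/1277 D=1740800/540171 E=1024/1277 H=1024/1277] → run E
t=4: vr[C=2048/1277 D=1740800/540171 E=536832/261785 G=1024/1277 H=1024/1277] → run G
t=5: vr[C=2048/1277 D=1740800/540171 E=536832/261785 G=4503552/3985517 H=1024/1277] → run H
t=6: vr[C=2048/1277 D=1740800/540171 E=536832/261785 G=4503552/3985517 H=1465856/1012661] → run G
t=7: vr[C=2048/1277 D=1740800/540171 E=536832/261785 H=1465856/1012661] → run H
t=8: vr[C=2048/1277 D=1740800/540171 E=536832/261785 H=2119680/1012661] → run C
t=9: vr[D=1740800/540171 E=536832/261785 H=2119680/1012661] → run E
t=10: vr[D=1740800/540171 E=863744/261785 H=2119680/1012661] → run H
t=11: vr[D=1740800/540171 E=863744/261785 H=2773504/1012661] → run H
t=12: vr[D=1740800/540171 E=863744/261785 H=3427328/1012661] → run D
t=13: vr[D=3048448/540171 E=863744/261785 H=3427328/1012661] → run E
t=14: vr[D=3048448/540171 E=1190656/261785 H=3427328/1012661] → run H
t=15: vr[D=3048448/540171 E=1190656/261785 H=4081152/1012661] → run H
t=16: vr[D=3048448/540171 E=1190656/261785] → run E
t=17: vr[D=3048448/540171 E=1517568/261785] → run D
t=18: vr[E=1517568/261785] → run E
t=19: vr[E=368896/52357] → run E
t=20: (idle)
t=21: (idle)
t=22: (idle)
t=23: (idle)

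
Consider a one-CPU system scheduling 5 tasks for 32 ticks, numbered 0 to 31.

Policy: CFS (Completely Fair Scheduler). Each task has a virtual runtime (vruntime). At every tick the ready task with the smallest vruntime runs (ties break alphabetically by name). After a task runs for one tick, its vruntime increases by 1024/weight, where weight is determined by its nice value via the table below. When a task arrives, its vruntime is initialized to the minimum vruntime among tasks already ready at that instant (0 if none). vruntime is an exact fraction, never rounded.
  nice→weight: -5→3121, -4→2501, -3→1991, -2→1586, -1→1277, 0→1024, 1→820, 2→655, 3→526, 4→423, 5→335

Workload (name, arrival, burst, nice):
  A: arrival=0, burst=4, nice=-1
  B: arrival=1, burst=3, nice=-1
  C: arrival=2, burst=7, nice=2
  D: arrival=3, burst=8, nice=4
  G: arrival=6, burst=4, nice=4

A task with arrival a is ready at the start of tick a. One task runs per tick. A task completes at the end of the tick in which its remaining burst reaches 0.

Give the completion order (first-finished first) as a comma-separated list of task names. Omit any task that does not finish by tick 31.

completion order = A, B, G, C, D

t=0: vr[A=0] → run A
t=1: vr[A=1024/1277 B=1024/1277] → run A
t=2: vr[A=2048/1277 B=1024/1277 C=1024/1277] → run B
t=3: vr[A=2048/1277 B=2048/1277 C=1024/1277 D=1024/1277] → run C
t=4: vr[A=2048/1277 B=2048/1277 C=1978368/836435 D=1024/1277] → run D
t=5: vr[A=2048/1277 B=2048/1277 C=1978368/836435 D=1740800/540171] → run A
t=6: vr[A=3072/1277 B=2048/1277 C=1978368/836435 D=1740800/540171 G=2048/1277] → run B
t=7: vr[A=3072/1277 B=3072/1277 C=1978368/836435 D=1740800/540171 G=2048/1277] → run G
t=8: vr[A=3072/1277 B=3072/1277 C=1978368/836435 D=1740800/540171 G=2173952/540171] → run C
t=9: vr[A=3072/1277 B=3072/1277 C=3286016/836435 D=1740800/540171 G=2173952/540171] → run A
t=10: vr[B=3072/1277 C=3286016/836435 D=1740800/540171 G=2173952/540171] → run B
t=11: vr[C=3286016/836435 D=1740800/540171 G=2173952/540171] → run D
t=12: vr[C=3286016/836435 D=3048448/540171 G=2173952/540171] → run C
t=13: vr[C=4593664/836435 D=3048448/540171 G=2173952/540171] → run G
t=14: vr[C=4593664/836435 D=3048448/540171 G=3481600/540171] → run C
t=15: vr[C=5901312/836435 D=3048448/540171 G=3481600/540171] → run D
t=16: vr[C=5901312/836435 D=1452032/180057 G=3481600/540171] → run G
t=17: vr[C=5901312/836435 D=1452032/180057 G=1596416/180057] → run C
t=18: vr[C=1441792/167287 D=1452032/180057 G=1596416/180057] → run D
t=19: vr[C=1441792/167287 D=5663744/540171 G=1596416/180057] → run C
t=20: vr[C=8516608/836435 D=5663744/540171 G=1596416/180057] → run G
t=21: vr[C=8516608/836435 D=5663744/540171] → run C
t=22: vr[D=5663744/540171] → run D
t=23: vr[D=6971392/540171] → run D
t=24: vr[D=2759680/180057] → run D
t=25: vr[D=9586688/540171] → run D
t=26: (idle)
t=27: (idle)
t=28: (idle)
t=29: (idle)
t=30: (idle)
t=31: (idle)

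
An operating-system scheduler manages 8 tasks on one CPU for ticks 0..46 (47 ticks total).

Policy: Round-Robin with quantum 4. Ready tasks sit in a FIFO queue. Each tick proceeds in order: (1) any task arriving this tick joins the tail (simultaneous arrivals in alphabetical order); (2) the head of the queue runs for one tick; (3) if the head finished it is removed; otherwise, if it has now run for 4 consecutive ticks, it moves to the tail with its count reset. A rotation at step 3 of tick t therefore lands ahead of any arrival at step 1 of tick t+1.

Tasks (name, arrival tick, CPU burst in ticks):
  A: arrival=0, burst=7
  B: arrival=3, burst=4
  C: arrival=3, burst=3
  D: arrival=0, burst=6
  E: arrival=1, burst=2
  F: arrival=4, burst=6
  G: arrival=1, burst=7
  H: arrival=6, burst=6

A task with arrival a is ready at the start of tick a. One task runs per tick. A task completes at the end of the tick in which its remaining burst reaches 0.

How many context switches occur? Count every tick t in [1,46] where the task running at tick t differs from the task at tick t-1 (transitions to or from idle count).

t=0: queue=[A,D] q_used=0 → run A
t=1: queue=[A,D,E,G] q_used=1 → run A
t=2: queue=[A,D,E,G] q_used=2 → run A
t=3: queue=[A,D,E,G,B,C] q_used=3 → run A
t=4: queue=[D,E,G,B,C,A,F] q_used=0 → run D
t=5: queue=[D,E,G,B,C,A,F] q_used=1 → run D
t=6: queue=[D,E,G,B,C,A,F,H] q_used=2 → run D
t=7: queue=[D,E,G,B,C,A,F,H] q_used=3 → run D
t=8: queue=[E,G,B,C,A,F,H,D] q_used=0 → run E
t=9: queue=[E,G,B,C,A,F,H,D] q_used=1 → run E
t=10: queue=[G,B,C,A,F,H,D] q_used=0 → run G
t=11: queue=[G,B,C,A,F,H,D] q_used=1 → run G
t=12: queue=[G,B,C,A,F,H,D] q_used=2 → run G
t=13: queue=[G,B,C,A,F,H,D] q_used=3 → run G
t=14: queue=[B,C,A,F,H,D,G] q_used=0 → run B
t=15: queue=[B,C,A,F,H,D,G] q_used=1 → run B
t=16: queue=[B,C,A,F,H,D,G] q_used=2 → run B
t=17: queue=[B,C,A,F,H,D,G] q_used=3 → run B
t=18: queue=[C,A,F,H,D,G] q_used=0 → run C
t=19: queue=[C,A,F,H,D,G] q_used=1 → run C
t=20: queue=[C,A,F,H,D,G] q_used=2 → run C
t=21: queue=[A,F,H,D,G] q_used=0 → run A
t=22: queue=[A,F,H,D,G] q_used=1 → run A
t=23: queue=[A,F,H,D,G] q_used=2 → run A
t=24: queue=[F,H,D,G] q_used=0 → run F
t=25: queue=[F,H,D,G] q_used=1 → run F
t=26: queue=[F,H,D,G] q_used=2 → run F
t=27: queue=[F,H,D,G] q_used=3 → run F
t=28: queue=[H,D,G,F] q_used=0 → run H
t=29: queue=[H,D,G,F] q_used=1 → run H
t=30: queue=[H,D,G,F] q_used=2 → run H
t=31: queue=[H,D,G,F] q_used=3 → run H
t=32: queue=[D,G,F,H] q_used=0 → run D
t=33: queue=[D,G,F,H] q_used=1 → run D
t=34: queue=[G,F,H] q_used=0 → run G
t=35: queue=[G,F,H] q_used=1 → run G
t=36: queue=[G,F,H] q_used=2 → run G
t=37: queue=[F,H] q_used=0 → run F
t=38: queue=[F,H] q_used=1 → run F
t=39: queue=[H] q_used=0 → run H
t=40: queue=[H] q_used=1 → run H
t=41: (idle)
t=42: (idle)
t=43: (idle)
t=44: (idle)
t=45: (idle)
t=46: (idle)

context switches = 13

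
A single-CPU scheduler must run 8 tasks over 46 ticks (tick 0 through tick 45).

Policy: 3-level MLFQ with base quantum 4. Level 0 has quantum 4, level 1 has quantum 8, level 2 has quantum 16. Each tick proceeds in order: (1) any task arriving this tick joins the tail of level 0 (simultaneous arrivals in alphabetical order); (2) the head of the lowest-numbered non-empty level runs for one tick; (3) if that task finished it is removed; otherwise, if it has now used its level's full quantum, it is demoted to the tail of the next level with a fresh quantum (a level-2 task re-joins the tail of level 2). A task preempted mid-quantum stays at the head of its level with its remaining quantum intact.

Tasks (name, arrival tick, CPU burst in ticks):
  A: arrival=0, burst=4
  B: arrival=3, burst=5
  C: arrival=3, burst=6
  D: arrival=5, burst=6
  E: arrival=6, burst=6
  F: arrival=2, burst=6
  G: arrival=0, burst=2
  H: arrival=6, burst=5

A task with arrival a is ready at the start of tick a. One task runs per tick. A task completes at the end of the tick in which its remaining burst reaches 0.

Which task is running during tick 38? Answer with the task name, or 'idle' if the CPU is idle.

t=0: L0/L1/L2 = AG/-/- → run A
t=1: L0/L1/L2 = AG/-/- → run A
t=2: L0/L1/L2 = AGF/-/- → run A
t=3: L0/L1/L2 = AGFBC/-/- → run A
t=4: L0/L1/L2 = GFBC/-/- → run G
t=5: L0/L1/L2 = GFBCD/-/- → run G
t=6: L0/L1/L2 = FBCDEH/-/- → run F
t=7: L0/L1/L2 = FBCDEH/-/- → run F
t=8: L0/L1/L2 = FBCDEH/-/- → run F
t=9: L0/L1/L2 = FBCDEH/-/- → run F
t=10: L0/L1/L2 = BCDEH/F/- → run B
t=11: L0/L1/L2 = BCDEH/F/- → run B
t=12: L0/L1/L2 = BCDEH/F/- → run B
t=13: L0/L1/L2 = BCDEH/F/- → run B
t=14: L0/L1/L2 = CDEH/FB/- → run C
t=15: L0/L1/L2 = CDEH/FB/- → run C
t=16: L0/L1/L2 = CDEH/FB/- → run C
t=17: L0/L1/L2 = CDEH/FB/- → run C
t=18: L0/L1/L2 = DEH/FBC/- → run D
t=19: L0/L1/L2 = DEH/FBC/- → run D
t=20: L0/L1/L2 = DEH/FBC/- → run D
t=21: L0/L1/L2 = DEH/FBC/- → run D
t=22: L0/L1/L2 = EH/FBCD/- → run E
t=23: L0/L1/L2 = EH/FBCD/- → run E
t=24: L0/L1/L2 = EH/FBCD/- → run E
t=25: L0/L1/L2 = EH/FBCD/- → run E
t=26: L0/L1/L2 = H/FBCDE/- → run H
t=27: L0/L1/L2 = H/FBCDE/- → run H
t=28: L0/L1/L2 = H/FBCDE/- → run H
t=29: L0/L1/L2 = H/FBCDE/- → run H
t=30: L0/L1/L2 = -/FBCDEH/- → run F
t=31: L0/L1/L2 = -/FBCDEH/- → run F
t=32: L0/L1/L2 = -/BCDEH/- → run B
t=33: L0/L1/L2 = -/CDEH/- → run C
t=34: L0/L1/L2 = -/CDEH/- → run C
t=35: L0/L1/L2 = -/DEH/- → run D
t=36: L0/L1/L2 = -/DEH/- → run D
t=37: L0/L1/L2 = -/EH/- → run E
t=38: L0/L1/L2 = -/EH/- → run E
t=39: L0/L1/L2 = -/H/- → run H
t=40: (idle)
t=41: (idle)
t=42: (idle)
t=43: (idle)
t=44: (idle)
t=45: (idle)

running at tick 38 = E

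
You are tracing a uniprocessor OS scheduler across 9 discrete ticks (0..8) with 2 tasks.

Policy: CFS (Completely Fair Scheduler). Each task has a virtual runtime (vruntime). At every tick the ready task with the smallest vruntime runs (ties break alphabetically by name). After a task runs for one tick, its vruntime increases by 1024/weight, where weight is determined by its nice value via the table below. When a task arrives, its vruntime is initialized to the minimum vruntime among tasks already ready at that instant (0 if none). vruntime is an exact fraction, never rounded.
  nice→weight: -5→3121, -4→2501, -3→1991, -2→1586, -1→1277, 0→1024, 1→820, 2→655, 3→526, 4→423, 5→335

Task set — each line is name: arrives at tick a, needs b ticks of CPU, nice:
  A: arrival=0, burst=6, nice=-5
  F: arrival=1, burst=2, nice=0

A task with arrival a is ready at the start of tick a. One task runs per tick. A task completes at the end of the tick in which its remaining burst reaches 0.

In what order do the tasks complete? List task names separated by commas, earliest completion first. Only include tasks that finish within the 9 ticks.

t=0: vr[A=0] → run A
t=1: vr[A=1024/3121 F=1024/3121] → run A
t=2: vr[A=2048/3121 F=1024/3121] → run F
t=3: vr[A=2048/3121 F=4145/3121] → run A
t=4: vr[A=3072/3121 F=4145/3121] → run A
t=5: vr[A=4096/3121 F=4145/3121] → run A
t=6: vr[A=5120/3121 F=4145/3121] → run F
t=7: vr[A=5120/3121] → run A
t=8: (idle)

completion order = F, A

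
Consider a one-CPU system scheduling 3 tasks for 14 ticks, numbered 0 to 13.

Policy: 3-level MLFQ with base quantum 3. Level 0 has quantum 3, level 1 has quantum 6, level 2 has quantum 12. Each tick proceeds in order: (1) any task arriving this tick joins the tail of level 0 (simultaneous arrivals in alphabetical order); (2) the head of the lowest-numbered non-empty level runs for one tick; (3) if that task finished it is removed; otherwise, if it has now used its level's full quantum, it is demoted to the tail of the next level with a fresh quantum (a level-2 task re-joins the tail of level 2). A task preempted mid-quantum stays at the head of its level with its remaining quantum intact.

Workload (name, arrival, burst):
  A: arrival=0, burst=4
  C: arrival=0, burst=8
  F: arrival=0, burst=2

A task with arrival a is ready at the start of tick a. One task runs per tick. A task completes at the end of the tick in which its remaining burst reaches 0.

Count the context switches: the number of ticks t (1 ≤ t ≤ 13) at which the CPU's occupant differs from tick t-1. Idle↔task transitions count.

context switches = 4

t=0: L0/L1/L2 = ACF/-/- → run A
t=1: L0/L1/L2 = ACF/-/- → run A
t=2: L0/L1/L2 = ACF/-/- → run A
t=3: L0/L1/L2 = CF/A/- → run C
t=4: L0/L1/L2 = CF/A/- → run C
t=5: L0/L1/L2 = CF/A/- → run C
t=6: L0/L1/L2 = F/AC/- → run F
t=7: L0/L1/L2 = F/AC/- → run F
t=8: L0/L1/L2 = -/AC/- → run A
t=9: L0/L1/L2 = -/C/- → run C
t=10: L0/L1/L2 = -/C/- → run C
t=11: L0/L1/L2 = -/C/- → run C
t=12: L0/L1/L2 = -/C/- → run C
t=13: L0/L1/L2 = -/C/- → run C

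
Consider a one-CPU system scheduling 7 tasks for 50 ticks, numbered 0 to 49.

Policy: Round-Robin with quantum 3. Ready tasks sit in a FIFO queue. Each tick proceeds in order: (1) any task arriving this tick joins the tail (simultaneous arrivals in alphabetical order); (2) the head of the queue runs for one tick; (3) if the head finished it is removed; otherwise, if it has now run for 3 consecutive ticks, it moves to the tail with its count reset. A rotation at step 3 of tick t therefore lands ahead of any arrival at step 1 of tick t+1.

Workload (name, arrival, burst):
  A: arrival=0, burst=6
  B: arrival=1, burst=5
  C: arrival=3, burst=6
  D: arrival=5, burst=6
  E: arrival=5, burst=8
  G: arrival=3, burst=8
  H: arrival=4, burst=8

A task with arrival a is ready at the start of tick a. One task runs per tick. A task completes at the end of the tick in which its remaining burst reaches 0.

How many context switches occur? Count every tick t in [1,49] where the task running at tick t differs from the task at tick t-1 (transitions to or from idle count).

context switches = 17

t=0: queue=[A] q_used=0 → run A
t=1: queue=[A,B] q_used=1 → run A
t=2: queue=[A,B] q_used=2 → run A
t=3: queue=[B,A,C,G] q_used=0 → run B
t=4: queue=[B,A,C,G,H] q_used=1 → run B
t=5: queue=[B,A,C,G,H,D,E] q_used=2 → run B
t=6: queue=[A,C,G,H,D,E,B] q_used=0 → run A
t=7: queue=[A,C,G,H,D,E,B] q_used=1 → run A
t=8: queue=[A,C,G,H,D,E,B] q_used=2 → run A
t=9: queue=[C,G,H,D,E,B] q_used=0 → run C
t=10: queue=[C,G,H,D,E,B] q_used=1 → run C
t=11: queue=[C,G,H,D,E,B] q_used=2 → run C
t=12: queue=[G,H,D,E,B,C] q_used=0 → run G
t=13: queue=[G,H,D,E,B,C] q_used=1 → run G
t=14: queue=[G,H,D,E,B,C] q_used=2 → run G
t=15: queue=[H,D,E,B,C,G] q_used=0 → run H
t=16: queue=[H,D,E,B,C,G] q_used=1 → run H
t=17: queue=[H,D,E,B,C,G] q_used=2 → run H
t=18: queue=[D,E,B,C,G,H] q_used=0 → run D
t=19: queue=[D,E,B,C,G,H] q_used=1 → run D
t=20: queue=[D,E,B,C,G,H] q_used=2 → run D
t=21: queue=[E,B,C,G,H,D] q_used=0 → run E
t=22: queue=[E,B,C,G,H,D] q_used=1 → run E
t=23: queue=[E,B,C,G,H,D] q_used=2 → run E
t=24: queue=[B,C,G,H,D,E] q_used=0 → run B
t=25: queue=[B,C,G,H,D,E] q_used=1 → run B
t=26: queue=[C,G,H,D,E] q_used=0 → run C
t=27: queue=[C,G,H,D,E] q_used=1 → run C
t=28: queue=[C,G,H,D,E] q_used=2 → run C
t=29: queue=[G,H,D,E] q_used=0 → run G
t=30: queue=[G,H,D,E] q_used=1 → run G
t=31: queue=[G,H,D,E] q_used=2 → run G
t=32: queue=[H,D,E,G] q_used=0 → run H
t=33: queue=[H,D,E,G] q_used=1 → run H
t=34: queue=[H,D,E,G] q_used=2 → run H
t=35: queue=[D,E,G,H] q_used=0 → run D
t=36: queue=[D,E,G,H] q_used=1 → run D
t=37: queue=[D,E,G,H] q_used=2 → run D
t=38: queue=[E,G,H] q_used=0 → run E
t=39: queue=[E,G,H] q_used=1 → run E
t=40: queue=[E,G,H] q_used=2 → run E
t=41: queue=[G,H,E] q_used=0 → run G
t=42: queue=[G,H,E] q_used=1 → run G
t=43: queue=[H,E] q_used=0 → run H
t=44: queue=[H,E] q_used=1 → run H
t=45: queue=[E] q_used=0 → run E
t=46: queue=[E] q_used=1 → run E
t=47: (idle)
t=48: (idle)
t=49: (idle)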